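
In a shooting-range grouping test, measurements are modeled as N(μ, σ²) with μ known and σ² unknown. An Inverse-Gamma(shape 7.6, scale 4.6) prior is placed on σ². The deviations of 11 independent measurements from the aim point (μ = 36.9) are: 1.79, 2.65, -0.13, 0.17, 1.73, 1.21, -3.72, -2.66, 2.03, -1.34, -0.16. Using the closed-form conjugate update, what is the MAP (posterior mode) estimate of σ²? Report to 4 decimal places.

1.8009

With known mean μ and an Inverse-Gamma(α, β) prior on σ², the Normal likelihood is conjugate: posterior is Inv-Gamma(α + n/2, β + Σ(xᵢ−μ)²/2).
Σ(xᵢ−μ)² = (1.79)² + (2.65)² + (-0.13)² + (0.17)² + (1.73)² + (1.21)² + (-3.72)² + (-2.66)² + (2.03)² + (-1.34)² + (-0.16)² = 41.5855.
Posterior: Inv-Gamma(7.6 + 11/2, 4.6 + 41.5855/2) = Inv-Gamma(13.10, 25.39275).
Mode = β/(α+1) = 25.39275/14.10 = 1.8009.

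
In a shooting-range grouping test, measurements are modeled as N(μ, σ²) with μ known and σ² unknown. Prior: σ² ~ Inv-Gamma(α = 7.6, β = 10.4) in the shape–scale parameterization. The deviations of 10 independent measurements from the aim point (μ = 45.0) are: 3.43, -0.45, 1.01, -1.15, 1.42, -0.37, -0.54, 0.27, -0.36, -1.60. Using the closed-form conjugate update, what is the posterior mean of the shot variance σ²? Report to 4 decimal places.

1.7378

With known mean μ and an Inverse-Gamma(α, β) prior on σ², the Normal likelihood is conjugate: posterior is Inv-Gamma(α + n/2, β + Σ(xᵢ−μ)²/2).
Σ(xᵢ−μ)² = (3.43)² + (-0.45)² + (1.01)² + (-1.15)² + (1.42)² + (-0.37)² + (-0.54)² + (0.27)² + (-0.36)² + (-1.60)² = 19.5174.
Posterior: Inv-Gamma(7.6 + 10/2, 10.4 + 19.5174/2) = Inv-Gamma(12.60, 20.15870).
E[σ²|data] = β/(α−1) = 20.15870/11.60 = 1.7378.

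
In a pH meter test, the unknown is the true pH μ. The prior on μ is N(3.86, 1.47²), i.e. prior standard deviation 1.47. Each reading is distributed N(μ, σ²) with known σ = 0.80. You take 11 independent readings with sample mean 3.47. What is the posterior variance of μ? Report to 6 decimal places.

For Normal data with known variance σ², a Normal(μ₀, σ₀²) prior on μ is conjugate. Posterior precision = 1/σ₀² + n/σ²; posterior mean is the precision-weighted average of μ₀ and x̄.
σ₀² = 1.47² = 2.1609, σ² = 0.80² = 0.64; σ² + n·σ₀² = 0.64 + 11·2.1609 = 24.4099.
Posterior precision = 1/σ₀² + n/σ² = 1/2.1609 + 11/0.64 = (σ² + n·σ₀²)/(σ₀²σ²) = 24.4099/(2.1609·0.64); posterior variance σₙ² = σ₀²σ²/(σ² + n·σ₀²) = 2.1609·0.64/24.4099 = 0.056656.

0.056656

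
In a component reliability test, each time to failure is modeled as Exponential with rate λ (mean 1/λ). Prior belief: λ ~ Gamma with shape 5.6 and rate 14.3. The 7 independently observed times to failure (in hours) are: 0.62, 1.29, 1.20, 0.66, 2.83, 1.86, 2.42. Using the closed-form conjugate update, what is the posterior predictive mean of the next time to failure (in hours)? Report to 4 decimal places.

2.1707

With a Gamma(shape α, rate β) prior on the exponential rate λ, the posterior after n observations with total T = Σxᵢ is Gamma(α+n, β+T).
Sum of observations T = 10.88 hours; n = 7.
Posterior: Gamma(5.6+7, 14.3+10.88) = Gamma(12.6, 25.18).
The predictive distribution for the next observation is Lomax; its mean is β/(α−1) = 25.18/11.6 = 2.1707.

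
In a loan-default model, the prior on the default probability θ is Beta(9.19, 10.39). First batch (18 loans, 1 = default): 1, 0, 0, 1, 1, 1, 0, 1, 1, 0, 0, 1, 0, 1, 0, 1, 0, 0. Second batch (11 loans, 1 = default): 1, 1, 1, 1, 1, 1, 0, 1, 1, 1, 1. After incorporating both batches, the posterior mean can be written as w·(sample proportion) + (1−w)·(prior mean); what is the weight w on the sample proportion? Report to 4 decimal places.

0.5970

The Beta prior is conjugate to a Binomial/Bernoulli likelihood; the update adds successes to α and failures to β.
Total number of loans: n = 18 + 11 = 29.
Posterior mean = (α₀+k)/(α₀+β₀+n) = [n/(α₀+β₀+n)]·(k/n) + [(α₀+β₀)/(α₀+β₀+n)]·α₀/(α₀+β₀), so only n and the prior enter the weight.
The weight on the data is w = n/(α₀+β₀+n) = 29/(9.19+10.39+29) = 29/48.58 = 0.5970.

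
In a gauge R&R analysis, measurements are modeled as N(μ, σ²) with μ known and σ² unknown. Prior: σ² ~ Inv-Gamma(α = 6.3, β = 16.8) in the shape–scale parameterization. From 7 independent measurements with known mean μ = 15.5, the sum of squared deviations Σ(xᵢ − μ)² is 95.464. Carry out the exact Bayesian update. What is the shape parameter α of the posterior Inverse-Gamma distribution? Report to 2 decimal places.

9.80

With known mean μ and an Inverse-Gamma(α, β) prior on σ², the Normal likelihood is conjugate: posterior is Inv-Gamma(α + n/2, β + Σ(xᵢ−μ)²/2).
Posterior: Inv-Gamma(6.3 + 7/2, 16.8 + 95.464/2) = Inv-Gamma(9.80, 64.5320).
Posterior α = 9.80.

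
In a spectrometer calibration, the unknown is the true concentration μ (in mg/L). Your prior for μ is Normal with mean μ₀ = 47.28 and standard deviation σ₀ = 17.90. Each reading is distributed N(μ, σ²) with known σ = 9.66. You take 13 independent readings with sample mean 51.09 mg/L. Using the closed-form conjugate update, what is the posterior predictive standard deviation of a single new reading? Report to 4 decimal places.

10.0168

For Normal data with known variance σ², a Normal(μ₀, σ₀²) prior on μ is conjugate. Posterior precision = 1/σ₀² + n/σ²; posterior mean is the precision-weighted average of μ₀ and x̄.
σ₀² = 17.90² = 320.41, σ² = 9.66² = 93.3156; σ² + n·σ₀² = 93.3156 + 13·320.41 = 4258.6456.
Posterior precision = 1/σ₀² + n/σ² = 1/320.41 + 13/93.3156 = (σ² + n·σ₀²)/(σ₀²σ²) = 4258.6456/(320.41·93.3156); posterior variance σₙ² = σ₀²σ²/(σ² + n·σ₀²) = 320.41·93.3156/4258.6456 = 7.020836.
Predictive variance for one new observation = σₙ² + σ² = 320.41·93.3156/4258.6456 + 93.3156 = σ²·(σ₀² + 4258.6456)/4258.6456 = 93.3156·4579.0556/4258.6456 = 100.336436; SD = √(93.3156·4579.0556/4258.6456) = 10.0168.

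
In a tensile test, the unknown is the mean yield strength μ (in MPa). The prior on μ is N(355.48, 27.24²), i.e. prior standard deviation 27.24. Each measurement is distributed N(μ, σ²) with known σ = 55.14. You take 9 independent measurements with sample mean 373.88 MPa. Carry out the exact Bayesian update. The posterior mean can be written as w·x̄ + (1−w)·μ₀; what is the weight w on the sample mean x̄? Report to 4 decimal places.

For Normal data with known variance σ², a Normal(μ₀, σ₀²) prior on μ is conjugate. Posterior precision = 1/σ₀² + n/σ²; posterior mean is the precision-weighted average of μ₀ and x̄.
σ₀² = 27.24² = 742.0176, σ² = 55.14² = 3040.4196. Prior precision 1/σ₀² = 1/742.0176; data precision n/σ² = 9/3040.4196.
w = (n/σ²)/(1/σ₀² + n/σ²) = n·σ₀²/(σ² + n·σ₀²) = 9·742.0176/(3040.4196 + 9·742.0176) = 6678.1584/9718.578 = 0.6872.

0.6872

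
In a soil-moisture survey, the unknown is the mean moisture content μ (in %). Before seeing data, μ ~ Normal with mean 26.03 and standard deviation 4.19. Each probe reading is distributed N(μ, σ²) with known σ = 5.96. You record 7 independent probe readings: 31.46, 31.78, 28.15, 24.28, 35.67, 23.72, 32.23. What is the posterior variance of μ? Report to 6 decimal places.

3.936644

For Normal data with known variance σ², a Normal(μ₀, σ₀²) prior on μ is conjugate. Posterior precision = 1/σ₀² + n/σ²; posterior mean is the precision-weighted average of μ₀ and x̄.
σ₀² = 4.19² = 17.5561, σ² = 5.96² = 35.5216; σ² + n·σ₀² = 35.5216 + 7·17.5561 = 158.4143.
Posterior precision = 1/σ₀² + n/σ² = 1/17.5561 + 7/35.5216 = (σ² + n·σ₀²)/(σ₀²σ²) = 158.4143/(17.5561·35.5216); posterior variance σₙ² = σ₀²σ²/(σ² + n·σ₀²) = 17.5561·35.5216/158.4143 = 3.936644.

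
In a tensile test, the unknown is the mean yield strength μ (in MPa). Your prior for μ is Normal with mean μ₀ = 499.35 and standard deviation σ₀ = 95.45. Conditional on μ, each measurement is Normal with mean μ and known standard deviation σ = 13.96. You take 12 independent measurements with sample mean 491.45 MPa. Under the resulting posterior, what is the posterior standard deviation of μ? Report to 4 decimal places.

4.0263

For Normal data with known variance σ², a Normal(μ₀, σ₀²) prior on μ is conjugate. Posterior precision = 1/σ₀² + n/σ²; posterior mean is the precision-weighted average of μ₀ and x̄.
σ₀² = 95.45² = 9110.7025, σ² = 13.96² = 194.8816; σ² + n·σ₀² = 194.8816 + 12·9110.7025 = 109523.3116.
Posterior precision = 1/σ₀² + n/σ² = 1/9110.7025 + 12/194.8816 = (σ² + n·σ₀²)/(σ₀²σ²) = 109523.3116/(9110.7025·194.8816); posterior variance σₙ² = σ₀²σ²/(σ² + n·σ₀²) = 9110.7025·194.8816/109523.3116 = 16.211236.
Posterior SD = √σₙ² = √(9110.7025·194.8816/109523.3116) = 4.0263.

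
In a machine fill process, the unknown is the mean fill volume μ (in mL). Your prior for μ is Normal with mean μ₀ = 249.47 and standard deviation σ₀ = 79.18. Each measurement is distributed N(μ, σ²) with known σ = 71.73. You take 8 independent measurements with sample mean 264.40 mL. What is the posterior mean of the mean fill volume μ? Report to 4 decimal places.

263.0109

For Normal data with known variance σ², a Normal(μ₀, σ₀²) prior on μ is conjugate. Posterior precision = 1/σ₀² + n/σ²; posterior mean is the precision-weighted average of μ₀ and x̄.
n·x̄ = 8·264.40 = 2115.2.
σ₀² = 79.18² = 6269.4724, σ² = 71.73² = 5145.1929; σ² + n·σ₀² = 5145.1929 + 8·6269.4724 = 55300.9721.
Posterior mean = (μ₀/σ₀² + n·x̄/σ²)/(1/σ₀² + n/σ²) = (σ²·μ₀ + σ₀²·n·x̄)/(σ² + n·σ₀²) = (5145.1929·249.47 + 6269.4724·2115.2)/55300.9721 = 14544759.293243/55300.9721 = 263.0109.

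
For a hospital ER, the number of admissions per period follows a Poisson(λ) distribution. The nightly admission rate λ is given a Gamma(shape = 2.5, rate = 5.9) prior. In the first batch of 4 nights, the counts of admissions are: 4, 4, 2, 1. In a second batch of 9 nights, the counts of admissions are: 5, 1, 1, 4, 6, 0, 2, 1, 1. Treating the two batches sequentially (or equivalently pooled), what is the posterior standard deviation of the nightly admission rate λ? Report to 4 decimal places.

With a Gamma(shape α, rate β) prior, the Poisson likelihood is conjugate: the posterior is Gamma(α + ΣXᵢ, β + n).
Batch 1: sum of counts S = 11 over n = 4 nights.
After batch 1: Gamma(α+S, β+n) = Gamma(2.5+11, 5.9+4) = Gamma(13.5, 9.9).
Batch 2: sum of counts S = 21 over n = 9 nights.
After batch 2: Gamma(α+S, β+n) = Gamma(13.5+21, 9.9+9) = Gamma(34.5, 18.9).
SD = √α/β = √34.5/18.9 = 0.3108.

0.3108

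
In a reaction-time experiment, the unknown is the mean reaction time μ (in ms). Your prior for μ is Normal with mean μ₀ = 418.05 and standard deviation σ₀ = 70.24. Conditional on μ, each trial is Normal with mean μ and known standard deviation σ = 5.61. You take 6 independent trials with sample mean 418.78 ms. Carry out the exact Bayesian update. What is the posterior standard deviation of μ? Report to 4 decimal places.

2.2891

For Normal data with known variance σ², a Normal(μ₀, σ₀²) prior on μ is conjugate. Posterior precision = 1/σ₀² + n/σ²; posterior mean is the precision-weighted average of μ₀ and x̄.
σ₀² = 70.24² = 4933.6576, σ² = 5.61² = 31.4721; σ² + n·σ₀² = 31.4721 + 6·4933.6576 = 29633.4177.
Posterior precision = 1/σ₀² + n/σ² = 1/4933.6576 + 6/31.4721 = (σ² + n·σ₀²)/(σ₀²σ²) = 29633.4177/(4933.6576·31.4721); posterior variance σₙ² = σ₀²σ²/(σ² + n·σ₀²) = 4933.6576·31.4721/29633.4177 = 5.239779.
Posterior SD = √σₙ² = √(4933.6576·31.4721/29633.4177) = 2.2891.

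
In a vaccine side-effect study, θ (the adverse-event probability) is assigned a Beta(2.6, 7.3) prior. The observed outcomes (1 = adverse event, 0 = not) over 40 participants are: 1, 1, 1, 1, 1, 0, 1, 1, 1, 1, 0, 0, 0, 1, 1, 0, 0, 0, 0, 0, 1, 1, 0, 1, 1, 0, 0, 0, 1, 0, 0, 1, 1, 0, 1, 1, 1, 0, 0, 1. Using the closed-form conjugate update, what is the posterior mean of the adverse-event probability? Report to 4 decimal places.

The Beta prior is conjugate to a Binomial/Bernoulli likelihood; the update adds successes to α and failures to β.
Posterior: Beta(α+k, β+n−k) = Beta(2.6+22, 7.3+18) = Beta(24.6, 25.3).
Posterior mean = α/(α+β) = 24.6/49.9 = 0.4930.

0.4930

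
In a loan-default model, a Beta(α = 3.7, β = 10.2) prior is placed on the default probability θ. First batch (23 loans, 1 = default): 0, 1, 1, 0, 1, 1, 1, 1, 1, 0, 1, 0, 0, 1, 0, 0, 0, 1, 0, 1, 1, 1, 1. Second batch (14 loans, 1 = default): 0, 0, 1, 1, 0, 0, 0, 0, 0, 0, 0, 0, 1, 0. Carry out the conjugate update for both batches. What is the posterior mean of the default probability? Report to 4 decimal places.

The Beta prior is conjugate to a Binomial/Bernoulli likelihood; the update adds successes to α and failures to β.
After batch 1: Beta(3.7+14, 10.2+9) = Beta(17.7, 19.2).
After batch 2: Beta(17.7+3, 19.2+11) = Beta(20.7, 30.2).
Posterior mean = α/(α+β) = 20.7/50.9 = 0.4067.

0.4067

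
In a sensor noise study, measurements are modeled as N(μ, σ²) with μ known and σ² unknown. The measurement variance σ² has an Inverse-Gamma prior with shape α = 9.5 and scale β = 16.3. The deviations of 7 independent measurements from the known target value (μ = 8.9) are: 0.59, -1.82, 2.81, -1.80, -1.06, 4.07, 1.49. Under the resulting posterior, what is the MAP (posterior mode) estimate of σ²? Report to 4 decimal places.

2.4038

With known mean μ and an Inverse-Gamma(α, β) prior on σ², the Normal likelihood is conjugate: posterior is Inv-Gamma(α + n/2, β + Σ(xᵢ−μ)²/2).
Σ(xᵢ−μ)² = (0.59)² + (-1.82)² + (2.81)² + (-1.80)² + (-1.06)² + (4.07)² + (1.49)² = 34.7052.
Posterior: Inv-Gamma(9.5 + 7/2, 16.3 + 34.7052/2) = Inv-Gamma(13.00, 33.65260).
Mode = β/(α+1) = 33.65260/14.00 = 2.4038.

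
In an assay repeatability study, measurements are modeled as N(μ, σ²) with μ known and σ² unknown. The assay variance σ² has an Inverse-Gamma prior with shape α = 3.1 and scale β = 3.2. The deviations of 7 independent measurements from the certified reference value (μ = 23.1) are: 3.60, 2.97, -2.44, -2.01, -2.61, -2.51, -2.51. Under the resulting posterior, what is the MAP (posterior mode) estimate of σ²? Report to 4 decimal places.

With known mean μ and an Inverse-Gamma(α, β) prior on σ², the Normal likelihood is conjugate: posterior is Inv-Gamma(α + n/2, β + Σ(xᵢ−μ)²/2).
Σ(xᵢ−μ)² = (3.60)² + (2.97)² + (-2.44)² + (-2.01)² + (-2.61)² + (-2.51)² + (-2.51)² = 51.1869.
Posterior: Inv-Gamma(3.1 + 7/2, 3.2 + 51.1869/2) = Inv-Gamma(6.60, 28.79345).
Mode = β/(α+1) = 28.79345/7.60 = 3.7886.

3.7886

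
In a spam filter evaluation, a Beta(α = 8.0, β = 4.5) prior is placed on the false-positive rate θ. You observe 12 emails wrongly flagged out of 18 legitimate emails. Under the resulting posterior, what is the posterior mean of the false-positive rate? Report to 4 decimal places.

0.6557

The Beta prior is conjugate to a Binomial/Bernoulli likelihood; the update adds successes to α and failures to β.
Posterior: Beta(α+k, β+n−k) = Beta(8.0+12, 4.5+6) = Beta(20.0, 10.5).
Posterior mean = α/(α+β) = 20.0/30.5 = 0.6557.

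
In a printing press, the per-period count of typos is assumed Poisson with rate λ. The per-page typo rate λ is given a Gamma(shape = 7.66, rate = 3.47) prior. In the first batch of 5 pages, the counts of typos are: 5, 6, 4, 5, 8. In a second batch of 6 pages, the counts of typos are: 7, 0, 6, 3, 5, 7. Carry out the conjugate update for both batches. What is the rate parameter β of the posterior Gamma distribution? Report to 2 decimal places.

With a Gamma(shape α, rate β) prior, the Poisson likelihood is conjugate: the posterior is Gamma(α + ΣXᵢ, β + n).
Batch 1: sum of counts S = 28 over n = 5 pages.
After batch 1: Gamma(α+S, β+n) = Gamma(7.66+28, 3.47+5) = Gamma(35.66, 8.47).
Batch 2: sum of counts S = 28 over n = 6 pages.
After batch 2: Gamma(α+S, β+n) = Gamma(35.66+28, 8.47+6) = Gamma(63.66, 14.47).
Posterior β = 14.47.

14.47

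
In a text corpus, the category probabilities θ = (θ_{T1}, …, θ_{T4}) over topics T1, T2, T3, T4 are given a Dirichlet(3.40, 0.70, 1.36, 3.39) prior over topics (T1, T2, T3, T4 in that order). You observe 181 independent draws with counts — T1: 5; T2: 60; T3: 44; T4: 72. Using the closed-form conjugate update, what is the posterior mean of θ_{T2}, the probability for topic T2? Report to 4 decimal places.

0.3197

The Dirichlet prior is conjugate to the Multinomial likelihood: each posterior αⱼ = prior αⱼ + observed count nⱼ.
Posterior concentration: (8.40, 60.70, 45.36, 75.39), total = 189.85.
E[θ_{T2}|data] = α_{T2}/Σα = 60.70/189.85 = 0.3197.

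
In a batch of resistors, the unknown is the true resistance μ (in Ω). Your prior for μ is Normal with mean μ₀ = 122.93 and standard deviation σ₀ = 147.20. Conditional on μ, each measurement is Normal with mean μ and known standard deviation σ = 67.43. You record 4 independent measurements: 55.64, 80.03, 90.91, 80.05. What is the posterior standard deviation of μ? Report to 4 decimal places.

For Normal data with known variance σ², a Normal(μ₀, σ₀²) prior on μ is conjugate. Posterior precision = 1/σ₀² + n/σ²; posterior mean is the precision-weighted average of μ₀ and x̄.
σ₀² = 147.20² = 21667.84, σ² = 67.43² = 4546.8049; σ² + n·σ₀² = 4546.8049 + 4·21667.84 = 91218.1649.
Posterior precision = 1/σ₀² + n/σ² = 1/21667.84 + 4/4546.8049 = (σ² + n·σ₀²)/(σ₀²σ²) = 91218.1649/(21667.84·4546.8049); posterior variance σₙ² = σ₀²σ²/(σ² + n·σ₀²) = 21667.84·4546.8049/91218.1649 = 1080.041910.
Posterior SD = √σₙ² = √(21667.84·4546.8049/91218.1649) = 32.8640.

32.8640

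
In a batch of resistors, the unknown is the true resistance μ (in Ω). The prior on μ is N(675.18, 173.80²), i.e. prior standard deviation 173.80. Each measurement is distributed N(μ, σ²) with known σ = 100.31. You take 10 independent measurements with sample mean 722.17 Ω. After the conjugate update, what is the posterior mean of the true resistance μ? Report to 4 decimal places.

720.6552

For Normal data with known variance σ², a Normal(μ₀, σ₀²) prior on μ is conjugate. Posterior precision = 1/σ₀² + n/σ²; posterior mean is the precision-weighted average of μ₀ and x̄.
n·x̄ = 10·722.17 = 7221.7.
σ₀² = 173.80² = 30206.44, σ² = 100.31² = 10062.0961; σ² + n·σ₀² = 10062.0961 + 10·30206.44 = 312126.4961.
Posterior mean = (μ₀/σ₀² + n·x̄/σ²)/(1/σ₀² + n/σ²) = (σ²·μ₀ + σ₀²·n·x̄)/(σ² + n·σ₀²) = (10062.0961·675.18 + 30206.44·7221.7)/312126.4961 = 224935573.792798/312126.4961 = 720.6552.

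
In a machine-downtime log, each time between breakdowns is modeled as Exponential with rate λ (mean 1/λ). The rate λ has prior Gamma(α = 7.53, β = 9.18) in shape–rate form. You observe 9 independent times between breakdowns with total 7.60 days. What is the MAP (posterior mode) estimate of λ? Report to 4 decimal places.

0.9255

With a Gamma(shape α, rate β) prior on the exponential rate λ, the posterior after n observations with total T = Σxᵢ is Gamma(α+n, β+T).
Posterior: Gamma(7.53+9, 9.18+7.60) = Gamma(16.53, 16.78).
Mode = (α−1)/β = 0.9255.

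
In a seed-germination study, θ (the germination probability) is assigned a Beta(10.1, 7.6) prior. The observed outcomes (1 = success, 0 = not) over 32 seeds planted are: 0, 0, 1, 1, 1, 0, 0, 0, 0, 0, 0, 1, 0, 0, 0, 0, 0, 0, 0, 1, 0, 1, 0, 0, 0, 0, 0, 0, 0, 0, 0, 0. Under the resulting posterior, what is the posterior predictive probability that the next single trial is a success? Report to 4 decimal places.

The Beta prior is conjugate to a Binomial/Bernoulli likelihood; the update adds successes to α and failures to β.
Posterior: Beta(α+k, β+n−k) = Beta(10.1+6, 7.6+26) = Beta(16.1, 33.6).
For a single future Bernoulli trial, P(success | data) = α/(α+β) = 0.3239.

0.3239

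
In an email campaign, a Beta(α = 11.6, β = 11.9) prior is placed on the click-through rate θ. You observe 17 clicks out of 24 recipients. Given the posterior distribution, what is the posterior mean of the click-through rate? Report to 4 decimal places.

0.6021

The Beta prior is conjugate to a Binomial/Bernoulli likelihood; the update adds successes to α and failures to β.
Posterior: Beta(α+k, β+n−k) = Beta(11.6+17, 11.9+7) = Beta(28.6, 18.9).
Posterior mean = α/(α+β) = 28.6/47.5 = 0.6021.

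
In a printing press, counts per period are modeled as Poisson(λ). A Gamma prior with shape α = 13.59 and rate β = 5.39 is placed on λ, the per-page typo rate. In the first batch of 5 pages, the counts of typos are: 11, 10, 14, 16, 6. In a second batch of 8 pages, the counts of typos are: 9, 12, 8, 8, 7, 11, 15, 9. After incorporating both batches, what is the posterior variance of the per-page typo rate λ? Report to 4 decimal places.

With a Gamma(shape α, rate β) prior, the Poisson likelihood is conjugate: the posterior is Gamma(α + ΣXᵢ, β + n).
Batch 1: sum of counts S = 57 over n = 5 pages.
After batch 1: Gamma(α+S, β+n) = Gamma(13.59+57, 5.39+5) = Gamma(70.59, 10.39).
Batch 2: sum of counts S = 79 over n = 8 pages.
After batch 2: Gamma(α+S, β+n) = Gamma(70.59+79, 10.39+8) = Gamma(149.59, 18.39).
Var = α/β² = 149.59/18.39² = 0.4423.

0.4423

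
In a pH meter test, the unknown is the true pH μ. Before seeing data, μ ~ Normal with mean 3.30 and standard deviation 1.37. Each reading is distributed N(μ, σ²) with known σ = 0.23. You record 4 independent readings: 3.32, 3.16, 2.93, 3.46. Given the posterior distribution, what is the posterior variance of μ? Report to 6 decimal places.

For Normal data with known variance σ², a Normal(μ₀, σ₀²) prior on μ is conjugate. Posterior precision = 1/σ₀² + n/σ²; posterior mean is the precision-weighted average of μ₀ and x̄.
σ₀² = 1.37² = 1.8769, σ² = 0.23² = 0.0529; σ² + n·σ₀² = 0.0529 + 4·1.8769 = 7.5605.
Posterior precision = 1/σ₀² + n/σ² = 1/1.8769 + 4/0.0529 = (σ² + n·σ₀²)/(σ₀²σ²) = 7.5605/(1.8769·0.0529); posterior variance σₙ² = σ₀²σ²/(σ² + n·σ₀²) = 1.8769·0.0529/7.5605 = 0.013132.

0.013132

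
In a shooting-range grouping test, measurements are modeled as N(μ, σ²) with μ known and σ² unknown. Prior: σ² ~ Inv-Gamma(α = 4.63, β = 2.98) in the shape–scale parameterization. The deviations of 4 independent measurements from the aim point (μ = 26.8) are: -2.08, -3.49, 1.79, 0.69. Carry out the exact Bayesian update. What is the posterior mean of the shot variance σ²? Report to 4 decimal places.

With known mean μ and an Inverse-Gamma(α, β) prior on σ², the Normal likelihood is conjugate: posterior is Inv-Gamma(α + n/2, β + Σ(xᵢ−μ)²/2).
Σ(xᵢ−μ)² = (-2.08)² + (-3.49)² + (1.79)² + (0.69)² = 20.1867.
Posterior: Inv-Gamma(4.63 + 4/2, 2.98 + 20.1867/2) = Inv-Gamma(6.63, 13.07335).
E[σ²|data] = β/(α−1) = 13.07335/5.63 = 2.3221.

2.3221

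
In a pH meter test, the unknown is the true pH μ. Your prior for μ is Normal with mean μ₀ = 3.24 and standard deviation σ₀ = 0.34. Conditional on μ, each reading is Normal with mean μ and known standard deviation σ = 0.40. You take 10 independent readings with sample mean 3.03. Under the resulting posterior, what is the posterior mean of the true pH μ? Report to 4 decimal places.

3.0555

For Normal data with known variance σ², a Normal(μ₀, σ₀²) prior on μ is conjugate. Posterior precision = 1/σ₀² + n/σ²; posterior mean is the precision-weighted average of μ₀ and x̄.
n·x̄ = 10·3.03 = 30.3.
σ₀² = 0.34² = 0.1156, σ² = 0.40² = 0.16; σ² + n·σ₀² = 0.16 + 10·0.1156 = 1.316.
Posterior mean = (μ₀/σ₀² + n·x̄/σ²)/(1/σ₀² + n/σ²) = (σ²·μ₀ + σ₀²·n·x̄)/(σ² + n·σ₀²) = (0.16·3.24 + 0.1156·30.3)/1.316 = 4.02108/1.316 = 3.0555.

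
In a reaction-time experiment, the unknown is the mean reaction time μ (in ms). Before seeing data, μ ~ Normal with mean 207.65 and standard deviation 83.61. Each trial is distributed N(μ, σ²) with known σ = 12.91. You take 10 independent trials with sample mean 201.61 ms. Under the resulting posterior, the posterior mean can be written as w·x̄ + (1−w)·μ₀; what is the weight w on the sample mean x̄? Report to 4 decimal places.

For Normal data with known variance σ², a Normal(μ₀, σ₀²) prior on μ is conjugate. Posterior precision = 1/σ₀² + n/σ²; posterior mean is the precision-weighted average of μ₀ and x̄.
σ₀² = 83.61² = 6990.6321, σ² = 12.91² = 166.6681. Prior precision 1/σ₀² = 1/6990.6321; data precision n/σ² = 10/166.6681.
w = (n/σ²)/(1/σ₀² + n/σ²) = n·σ₀²/(σ² + n·σ₀²) = 10·6990.6321/(166.6681 + 10·6990.6321) = 69906.321/70072.9891 = 0.9976.

0.9976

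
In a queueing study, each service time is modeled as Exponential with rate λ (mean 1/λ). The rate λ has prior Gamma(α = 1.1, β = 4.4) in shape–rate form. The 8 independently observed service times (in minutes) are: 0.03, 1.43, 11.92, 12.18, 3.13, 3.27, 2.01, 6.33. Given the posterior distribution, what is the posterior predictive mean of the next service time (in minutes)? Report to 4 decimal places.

5.5185

With a Gamma(shape α, rate β) prior on the exponential rate λ, the posterior after n observations with total T = Σxᵢ is Gamma(α+n, β+T).
Sum of observations T = 40.30 minutes; n = 8.
Posterior: Gamma(1.1+8, 4.4+40.30) = Gamma(9.1, 44.70).
The predictive distribution for the next observation is Lomax; its mean is β/(α−1) = 44.70/8.1 = 5.5185.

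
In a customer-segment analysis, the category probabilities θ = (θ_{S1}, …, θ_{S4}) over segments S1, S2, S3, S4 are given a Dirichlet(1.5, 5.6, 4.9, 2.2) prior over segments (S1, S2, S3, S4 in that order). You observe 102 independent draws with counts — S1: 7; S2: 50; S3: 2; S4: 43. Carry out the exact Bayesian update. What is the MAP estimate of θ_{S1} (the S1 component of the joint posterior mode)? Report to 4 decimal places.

The Dirichlet prior is conjugate to the Multinomial likelihood: each posterior αⱼ = prior αⱼ + observed count nⱼ.
Posterior concentration: (8.5, 55.6, 6.9, 45.2), total = 116.2.
Joint mode component: (α_{S1}−1)/(Σα−K) = 7.5/112.2 = 0.0668.

0.0668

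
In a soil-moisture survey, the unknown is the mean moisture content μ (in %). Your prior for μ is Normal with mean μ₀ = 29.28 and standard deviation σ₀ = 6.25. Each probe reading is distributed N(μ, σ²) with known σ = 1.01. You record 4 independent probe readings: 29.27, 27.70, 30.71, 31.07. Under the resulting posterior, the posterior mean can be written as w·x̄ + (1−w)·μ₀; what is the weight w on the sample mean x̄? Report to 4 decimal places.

0.9935

For Normal data with known variance σ², a Normal(μ₀, σ₀²) prior on μ is conjugate. Posterior precision = 1/σ₀² + n/σ²; posterior mean is the precision-weighted average of μ₀ and x̄.
σ₀² = 6.25² = 39.0625, σ² = 1.01² = 1.0201. Prior precision 1/σ₀² = 1/39.0625; data precision n/σ² = 4/1.0201.
w = (n/σ²)/(1/σ₀² + n/σ²) = n·σ₀²/(σ² + n·σ₀²) = 4·39.0625/(1.0201 + 4·39.0625) = 156.25/157.2701 = 0.9935.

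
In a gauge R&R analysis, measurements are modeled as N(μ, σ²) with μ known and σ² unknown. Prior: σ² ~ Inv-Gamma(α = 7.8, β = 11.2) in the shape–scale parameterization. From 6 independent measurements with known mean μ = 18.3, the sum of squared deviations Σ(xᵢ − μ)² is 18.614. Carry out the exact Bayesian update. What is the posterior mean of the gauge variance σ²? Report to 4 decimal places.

With known mean μ and an Inverse-Gamma(α, β) prior on σ², the Normal likelihood is conjugate: posterior is Inv-Gamma(α + n/2, β + Σ(xᵢ−μ)²/2).
Posterior: Inv-Gamma(7.8 + 6/2, 11.2 + 18.614/2) = Inv-Gamma(10.80, 20.5070).
E[σ²|data] = β/(α−1) = 20.5070/9.80 = 2.0926.

2.0926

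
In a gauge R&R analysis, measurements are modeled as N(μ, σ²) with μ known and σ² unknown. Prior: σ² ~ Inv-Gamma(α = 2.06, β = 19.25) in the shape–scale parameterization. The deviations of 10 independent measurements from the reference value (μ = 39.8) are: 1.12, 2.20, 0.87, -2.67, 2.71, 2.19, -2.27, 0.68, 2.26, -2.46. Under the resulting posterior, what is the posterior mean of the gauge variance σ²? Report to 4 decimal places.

With known mean μ and an Inverse-Gamma(α, β) prior on σ², the Normal likelihood is conjugate: posterior is Inv-Gamma(α + n/2, β + Σ(xᵢ−μ)²/2).
Σ(xᵢ−μ)² = (1.12)² + (2.20)² + (0.87)² + (-2.67)² + (2.71)² + (2.19)² + (-2.27)² + (0.68)² + (2.26)² + (-2.46)² = 42.8949.
Posterior: Inv-Gamma(2.06 + 10/2, 19.25 + 42.8949/2) = Inv-Gamma(7.06, 40.69745).
E[σ²|data] = β/(α−1) = 40.69745/6.06 = 6.7158.

6.7158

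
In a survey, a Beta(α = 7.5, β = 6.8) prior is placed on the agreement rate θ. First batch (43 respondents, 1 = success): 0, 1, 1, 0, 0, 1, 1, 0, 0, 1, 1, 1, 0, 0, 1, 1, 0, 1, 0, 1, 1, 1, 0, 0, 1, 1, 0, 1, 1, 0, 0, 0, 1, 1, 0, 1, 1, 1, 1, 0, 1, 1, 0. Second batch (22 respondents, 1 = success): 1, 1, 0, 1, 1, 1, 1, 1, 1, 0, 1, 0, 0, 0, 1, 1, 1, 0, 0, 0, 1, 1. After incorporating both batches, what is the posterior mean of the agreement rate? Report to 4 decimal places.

0.5864

The Beta prior is conjugate to a Binomial/Bernoulli likelihood; the update adds successes to α and failures to β.
After batch 1: Beta(7.5+25, 6.8+18) = Beta(32.5, 24.8).
After batch 2: Beta(32.5+14, 24.8+8) = Beta(46.5, 32.8).
Posterior mean = α/(α+β) = 46.5/79.3 = 0.5864.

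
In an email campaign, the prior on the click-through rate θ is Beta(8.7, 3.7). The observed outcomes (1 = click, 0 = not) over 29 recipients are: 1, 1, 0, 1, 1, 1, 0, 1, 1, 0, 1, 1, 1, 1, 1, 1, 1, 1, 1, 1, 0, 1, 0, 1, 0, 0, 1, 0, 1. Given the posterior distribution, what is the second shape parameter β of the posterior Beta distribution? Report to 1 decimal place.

The Beta prior is conjugate to a Binomial/Bernoulli likelihood; the update adds successes to α and failures to β.
Posterior: Beta(α+k, β+n−k) = Beta(8.7+21, 3.7+8) = Beta(29.7, 11.7).
Posterior β = 11.7.

11.7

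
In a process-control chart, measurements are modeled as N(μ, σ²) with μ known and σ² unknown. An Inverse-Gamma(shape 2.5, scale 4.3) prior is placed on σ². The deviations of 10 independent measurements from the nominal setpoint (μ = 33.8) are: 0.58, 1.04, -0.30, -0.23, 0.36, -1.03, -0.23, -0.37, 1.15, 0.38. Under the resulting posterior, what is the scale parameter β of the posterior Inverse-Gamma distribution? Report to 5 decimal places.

6.50405

With known mean μ and an Inverse-Gamma(α, β) prior on σ², the Normal likelihood is conjugate: posterior is Inv-Gamma(α + n/2, β + Σ(xᵢ−μ)²/2).
Σ(xᵢ−μ)² = (0.58)² + (1.04)² + (-0.30)² + (-0.23)² + (0.36)² + (-1.03)² + (-0.23)² + (-0.37)² + (1.15)² + (0.38)² = 4.4081.
Posterior: Inv-Gamma(2.5 + 10/2, 4.3 + 4.4081/2) = Inv-Gamma(7.50, 6.50405).
Posterior β = 6.50405.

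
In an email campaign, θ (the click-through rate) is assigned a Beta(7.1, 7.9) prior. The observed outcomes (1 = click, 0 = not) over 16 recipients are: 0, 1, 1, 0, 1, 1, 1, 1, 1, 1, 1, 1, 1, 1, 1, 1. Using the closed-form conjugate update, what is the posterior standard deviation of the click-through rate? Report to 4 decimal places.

The Beta prior is conjugate to a Binomial/Bernoulli likelihood; the update adds successes to α and failures to β.
Posterior: Beta(α+k, β+n−k) = Beta(7.1+14, 7.9+2) = Beta(21.1, 9.9).
Var = αβ/((α+β)²(α+β+1)) = 21.1·9.9/(31.0²·32.0) = 0.00679273; SD = √0.00679273 = 0.0824.

0.0824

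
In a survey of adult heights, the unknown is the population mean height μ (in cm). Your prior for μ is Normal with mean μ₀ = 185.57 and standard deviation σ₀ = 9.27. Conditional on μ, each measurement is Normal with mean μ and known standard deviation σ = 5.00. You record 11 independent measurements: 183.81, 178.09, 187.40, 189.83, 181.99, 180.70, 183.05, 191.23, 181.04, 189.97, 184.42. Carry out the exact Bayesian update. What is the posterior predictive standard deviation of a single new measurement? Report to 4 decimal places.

For Normal data with known variance σ², a Normal(μ₀, σ₀²) prior on μ is conjugate. Posterior precision = 1/σ₀² + n/σ²; posterior mean is the precision-weighted average of μ₀ and x̄.
σ₀² = 9.27² = 85.9329, σ² = 5.00² = 25; σ² + n·σ₀² = 25 + 11·85.9329 = 970.2619.
Posterior precision = 1/σ₀² + n/σ² = 1/85.9329 + 11/25 = (σ² + n·σ₀²)/(σ₀²σ²) = 970.2619/(85.9329·25); posterior variance σₙ² = σ₀²σ²/(σ² + n·σ₀²) = 85.9329·25/970.2619 = 2.214168.
Predictive variance for one new observation = σₙ² + σ² = 85.9329·25/970.2619 + 25 = σ²·(σ₀² + 970.2619)/970.2619 = 25·1056.1948/970.2619 = 27.214168; SD = √(25·1056.1948/970.2619) = 5.2167.

5.2167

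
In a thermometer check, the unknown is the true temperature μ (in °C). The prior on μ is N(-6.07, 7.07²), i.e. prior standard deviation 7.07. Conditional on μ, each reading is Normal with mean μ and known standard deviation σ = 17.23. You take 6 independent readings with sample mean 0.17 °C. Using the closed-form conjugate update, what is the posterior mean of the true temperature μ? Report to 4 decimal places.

-2.9341

For Normal data with known variance σ², a Normal(μ₀, σ₀²) prior on μ is conjugate. Posterior precision = 1/σ₀² + n/σ²; posterior mean is the precision-weighted average of μ₀ and x̄.
n·x̄ = 6·0.17 = 1.02.
σ₀² = 7.07² = 49.9849, σ² = 17.23² = 296.8729; σ² + n·σ₀² = 296.8729 + 6·49.9849 = 596.7823.
Posterior mean = (μ₀/σ₀² + n·x̄/σ²)/(1/σ₀² + n/σ²) = (σ²·μ₀ + σ₀²·n·x̄)/(σ² + n·σ₀²) = (296.8729·(-6.07) + 49.9849·1.02)/596.7823 = -1751.033905/596.7823 = -2.9341.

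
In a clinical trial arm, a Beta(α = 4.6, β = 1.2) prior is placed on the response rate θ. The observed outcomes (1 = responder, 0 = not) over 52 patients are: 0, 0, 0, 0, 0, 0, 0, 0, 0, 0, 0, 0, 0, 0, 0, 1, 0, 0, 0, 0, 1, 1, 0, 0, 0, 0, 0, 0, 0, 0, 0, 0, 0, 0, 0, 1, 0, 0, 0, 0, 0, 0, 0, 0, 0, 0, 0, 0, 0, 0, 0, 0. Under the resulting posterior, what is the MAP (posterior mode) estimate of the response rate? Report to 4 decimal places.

The Beta prior is conjugate to a Binomial/Bernoulli likelihood; the update adds successes to α and failures to β.
Posterior: Beta(α+k, β+n−k) = Beta(4.6+4, 1.2+48) = Beta(8.6, 49.2).
Mode of Beta(a,b) for a,b>1 is (a−1)/(a+b−2) = 7.6/55.8 = 0.1362.

0.1362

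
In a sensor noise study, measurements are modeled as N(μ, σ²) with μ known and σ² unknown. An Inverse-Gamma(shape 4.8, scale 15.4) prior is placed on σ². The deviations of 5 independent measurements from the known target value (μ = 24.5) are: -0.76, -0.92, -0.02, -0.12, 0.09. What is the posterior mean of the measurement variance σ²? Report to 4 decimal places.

2.5593

With known mean μ and an Inverse-Gamma(α, β) prior on σ², the Normal likelihood is conjugate: posterior is Inv-Gamma(α + n/2, β + Σ(xᵢ−μ)²/2).
Σ(xᵢ−μ)² = (-0.76)² + (-0.92)² + (-0.02)² + (-0.12)² + (0.09)² = 1.4469.
Posterior: Inv-Gamma(4.8 + 5/2, 15.4 + 1.4469/2) = Inv-Gamma(7.30, 16.12345).
E[σ²|data] = β/(α−1) = 16.12345/6.30 = 2.5593.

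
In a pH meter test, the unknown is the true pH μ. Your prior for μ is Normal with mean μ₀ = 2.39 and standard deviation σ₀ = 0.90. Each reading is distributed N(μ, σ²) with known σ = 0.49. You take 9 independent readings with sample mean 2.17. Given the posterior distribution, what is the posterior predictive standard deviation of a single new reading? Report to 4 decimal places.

0.5157

For Normal data with known variance σ², a Normal(μ₀, σ₀²) prior on μ is conjugate. Posterior precision = 1/σ₀² + n/σ²; posterior mean is the precision-weighted average of μ₀ and x̄.
σ₀² = 0.90² = 0.81, σ² = 0.49² = 0.2401; σ² + n·σ₀² = 0.2401 + 9·0.81 = 7.5301.
Posterior precision = 1/σ₀² + n/σ² = 1/0.81 + 9/0.2401 = (σ² + n·σ₀²)/(σ₀²σ²) = 7.5301/(0.81·0.2401); posterior variance σₙ² = σ₀²σ²/(σ² + n·σ₀²) = 0.81·0.2401/7.5301 = 0.025827.
Predictive variance for one new observation = σₙ² + σ² = 0.81·0.2401/7.5301 + 0.2401 = σ²·(σ₀² + 7.5301)/7.5301 = 0.2401·8.3401/7.5301 = 0.265927; SD = √(0.2401·8.3401/7.5301) = 0.5157.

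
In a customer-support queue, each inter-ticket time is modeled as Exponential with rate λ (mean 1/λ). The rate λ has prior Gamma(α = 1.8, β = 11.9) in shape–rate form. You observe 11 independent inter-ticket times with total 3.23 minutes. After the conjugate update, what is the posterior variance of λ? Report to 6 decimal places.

With a Gamma(shape α, rate β) prior on the exponential rate λ, the posterior after n observations with total T = Σxᵢ is Gamma(α+n, β+T).
Posterior: Gamma(1.8+11, 11.9+3.23) = Gamma(12.8, 15.13).
Var = α/β² = 0.055915.

0.055915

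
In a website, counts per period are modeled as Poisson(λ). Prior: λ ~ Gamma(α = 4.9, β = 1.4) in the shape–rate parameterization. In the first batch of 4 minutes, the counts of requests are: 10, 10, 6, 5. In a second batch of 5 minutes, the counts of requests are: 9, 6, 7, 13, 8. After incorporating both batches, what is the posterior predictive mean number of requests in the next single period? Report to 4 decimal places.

7.5865

With a Gamma(shape α, rate β) prior, the Poisson likelihood is conjugate: the posterior is Gamma(α + ΣXᵢ, β + n).
Batch 1: sum of counts S = 31 over n = 4 minutes.
After batch 1: Gamma(α+S, β+n) = Gamma(4.9+31, 1.4+4) = Gamma(35.9, 5.4).
Batch 2: sum of counts S = 43 over n = 5 minutes.
After batch 2: Gamma(α+S, β+n) = Gamma(35.9+43, 5.4+5) = Gamma(78.9, 10.4).
The predictive distribution for one future period is NegBinom with mean α/β = 7.5865.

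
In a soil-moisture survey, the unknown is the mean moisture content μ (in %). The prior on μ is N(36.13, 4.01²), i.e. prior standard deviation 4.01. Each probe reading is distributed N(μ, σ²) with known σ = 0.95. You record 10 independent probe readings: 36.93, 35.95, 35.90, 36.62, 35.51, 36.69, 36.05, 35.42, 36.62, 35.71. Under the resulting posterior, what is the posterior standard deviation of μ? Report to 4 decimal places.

0.2996

For Normal data with known variance σ², a Normal(μ₀, σ₀²) prior on μ is conjugate. Posterior precision = 1/σ₀² + n/σ²; posterior mean is the precision-weighted average of μ₀ and x̄.
σ₀² = 4.01² = 16.0801, σ² = 0.95² = 0.9025; σ² + n·σ₀² = 0.9025 + 10·16.0801 = 161.7035.
Posterior precision = 1/σ₀² + n/σ² = 1/16.0801 + 10/0.9025 = (σ² + n·σ₀²)/(σ₀²σ²) = 161.7035/(16.0801·0.9025); posterior variance σₙ² = σ₀²σ²/(σ² + n·σ₀²) = 16.0801·0.9025/161.7035 = 0.089746.
Posterior SD = √σₙ² = √(16.0801·0.9025/161.7035) = 0.2996.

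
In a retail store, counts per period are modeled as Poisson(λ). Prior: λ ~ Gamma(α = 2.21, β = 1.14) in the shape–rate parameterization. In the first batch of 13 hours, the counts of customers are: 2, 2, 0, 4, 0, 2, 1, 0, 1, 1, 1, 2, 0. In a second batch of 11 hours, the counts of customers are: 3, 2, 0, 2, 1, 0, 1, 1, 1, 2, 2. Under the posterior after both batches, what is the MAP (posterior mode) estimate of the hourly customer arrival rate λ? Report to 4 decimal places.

1.2812

With a Gamma(shape α, rate β) prior, the Poisson likelihood is conjugate: the posterior is Gamma(α + ΣXᵢ, β + n).
Batch 1: sum of counts S = 16 over n = 13 hours.
After batch 1: Gamma(α+S, β+n) = Gamma(2.21+16, 1.14+13) = Gamma(18.21, 14.14).
Batch 2: sum of counts S = 15 over n = 11 hours.
After batch 2: Gamma(α+S, β+n) = Gamma(18.21+15, 14.14+11) = Gamma(33.21, 25.14).
Mode of Gamma(α,β) for α≥1 is (α−1)/β = 32.21/25.14 = 1.2812.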